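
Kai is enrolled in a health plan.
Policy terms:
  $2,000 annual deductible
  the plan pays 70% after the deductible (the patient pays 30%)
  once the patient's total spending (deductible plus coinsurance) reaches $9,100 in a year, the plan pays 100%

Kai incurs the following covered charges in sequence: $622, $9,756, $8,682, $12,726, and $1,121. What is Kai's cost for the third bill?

#1 ($622): entire amount goes to the deductible. Cost to patient: $622. OOP to date $622.
#2 ($9,756): $1,378 finishes the deductible; $8,378 goes to coinsurance; 30% of $8,378 = $2,513.40. Cost to patient: $3,891.40. OOP to date $4,513.40.
#3 ($8,682): 30% coinsurance on $8,682 = $2,604.60. Patient pays $2,604.60; OOP now $7,118.

$2,604.60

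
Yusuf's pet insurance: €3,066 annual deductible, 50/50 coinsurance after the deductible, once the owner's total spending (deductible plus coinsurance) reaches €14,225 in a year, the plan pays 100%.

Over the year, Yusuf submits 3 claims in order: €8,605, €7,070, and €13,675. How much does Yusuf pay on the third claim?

€4,854.50

Claim 1 (€8,605): €3,066 to deductible, leaving €5,539; 50% of €5,539 = €2,769.50. Owner pays €5,835.50; OOP now €5,835.50.
Claim 2 (€7,070): deductible already satisfied, so owner's share is 50% × €7,070 = €3,535. Owner owes €3,535 (running OOP €9,370.50).
Claim 3 (€13,675): deductible already satisfied, so owner's share is 50% × €13,675 = €6,837.50. OOP would hit €16,208 > €14,225, so the cap limits the owner to €14,225 − €9,370.50 = €4,854.50.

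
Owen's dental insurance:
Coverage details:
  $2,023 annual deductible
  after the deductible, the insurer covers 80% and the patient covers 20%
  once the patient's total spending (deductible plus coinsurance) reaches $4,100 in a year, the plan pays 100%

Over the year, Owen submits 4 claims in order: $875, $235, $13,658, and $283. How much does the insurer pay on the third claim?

$10,668

Claim 1 — $875: fully absorbed by the deductible. Patient pays $875; OOP now $875. Plan pays $875 − $875 = $0.
Claim 2 — $235: all of it applies to the deductible. Cost to patient: $235. OOP to date $1,110. Plan pays $235 − $235 = $0.
Claim 3 — $13,658: $913 to deductible, leaving $12,745; 20% of $12,745 = $2,549. Claim cost before the cap: $913 + $2,549 = $3,462. OOP would hit $4,572 > $4,100, so the cap limits the patient to $4,100 − $1,110 = $2,990. Insurer: $13,658 − $2,990 = $10,668.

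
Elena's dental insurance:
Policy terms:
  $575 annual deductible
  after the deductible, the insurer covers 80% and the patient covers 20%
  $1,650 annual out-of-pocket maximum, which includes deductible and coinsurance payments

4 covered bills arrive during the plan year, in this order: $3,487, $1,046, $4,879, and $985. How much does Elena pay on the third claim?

$283.40

Claim 1 ($3,487): $575 to deductible, leaving $2,912; coinsurance $2,912 × 20% = $582.40. Cost to patient: $1,157.40. OOP to date $1,157.40.
Claim 2 ($1,046): 20% coinsurance on $1,046 = $209.20. Cost to patient: $209.20. OOP to date $1,366.60.
Claim 3 ($4,879): deductible met; 20% of $4,879 = $975.80. That would push OOP to $2,342.40, over the $1,650 cap, so patient pays $1,650 − $1,366.60 = $283.40.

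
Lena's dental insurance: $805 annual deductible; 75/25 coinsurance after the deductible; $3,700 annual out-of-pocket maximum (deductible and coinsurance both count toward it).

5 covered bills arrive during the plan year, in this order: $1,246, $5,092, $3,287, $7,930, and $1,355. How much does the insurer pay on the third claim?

Claim 1 — $1,246: deductible takes $805, $441 remains; 25% of $441 = $110.25. Patient pays $915.25; OOP now $915.25. Insurer: $1,246 − $915.25 = $330.75.
Claim 2 — $5,092: 25% coinsurance on $5,092 = $1,273. Patient owes $1,273 (running OOP $2,188.25). Insurer: $5,092 − $1,273 = $3,819.
Claim 3 — $3,287: deductible already satisfied, so patient's share is 25% × $3,287 = $821.75. Cost to patient: $821.75. OOP to date $3,010. Insurer: $3,287 − $821.75 = $2,465.25.

$2,465.25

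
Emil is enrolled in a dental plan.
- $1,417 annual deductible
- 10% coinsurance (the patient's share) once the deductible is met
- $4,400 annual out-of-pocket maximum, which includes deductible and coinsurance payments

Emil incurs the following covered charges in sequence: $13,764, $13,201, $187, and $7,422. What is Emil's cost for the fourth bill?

Claim 1 — $13,764: $1,417 to deductible, leaving $12,347; coinsurance $12,347 × 10% = $1,234.70. Cost to patient: $2,651.70. OOP to date $2,651.70.
Claim 2 — $13,201: deductible met; 10% of $13,201 = $1,320.10. Patient owes $1,320.10 (running OOP $3,971.80).
Claim 3 — $187: deductible met; 10% of $187 = $18.70. Patient pays $18.70; OOP now $3,990.50.
Claim 4 — $7,422: 10% coinsurance on $7,422 = $742.20. Adding that to $3,990.50 gives $4,732.70, past the $4,400 cap; patient pays only $4,400 − $3,990.50 = $409.50.

$409.50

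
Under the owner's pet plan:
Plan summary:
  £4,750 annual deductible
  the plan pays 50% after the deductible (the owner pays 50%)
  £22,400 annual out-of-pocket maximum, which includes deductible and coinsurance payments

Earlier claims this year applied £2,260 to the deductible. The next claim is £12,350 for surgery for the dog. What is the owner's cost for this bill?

£7,420

Remaining deductible: £4,750 − £2,260 = £2,490.
After the £2,490 deductible portion, £12,350 − £2,490 = £9,860 is subject to coinsurance.
Owner's 50% share of £9,860 is £4,930.
That puts the owner's cost at £2,490 + £4,930 = £7,420 before any cap.
Total out-of-pocket so far would be £2,260 + £7,420 = £9,680, below the £22,400 cap — no reduction.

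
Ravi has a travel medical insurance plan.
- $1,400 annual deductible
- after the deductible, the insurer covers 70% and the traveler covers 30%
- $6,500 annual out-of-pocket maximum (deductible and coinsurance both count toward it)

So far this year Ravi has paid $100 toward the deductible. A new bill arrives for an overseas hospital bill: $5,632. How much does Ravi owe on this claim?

$2,599.60

Deductible still to meet: $1,400 − $100 = $1,300.
That leaves $5,632 − $1,300 = $4,332 for coinsurance.
Coinsurance: $4,332 × 30% = $1,299.60.
Traveler responsibility before any cap: $1,300 + $1,299.60 = $2,599.60.
Cumulative spending $100 + $2,599.60 = $2,699.60 stays under the $6,500 maximum.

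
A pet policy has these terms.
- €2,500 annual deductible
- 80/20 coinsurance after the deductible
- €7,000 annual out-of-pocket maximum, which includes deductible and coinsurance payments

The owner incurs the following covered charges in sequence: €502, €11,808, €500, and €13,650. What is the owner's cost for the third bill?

Bill 1, €502: fully absorbed by the deductible. Owner owes €502 (running OOP €502).
Bill 2, €11,808: €1,998 to deductible, leaving €9,810; owner's 20% is €1,962. Owner owes €3,960 (running OOP €4,462).
Bill 3, €500: 20% coinsurance on €500 = €100. Cost to owner: €100. OOP to date €4,562.

€100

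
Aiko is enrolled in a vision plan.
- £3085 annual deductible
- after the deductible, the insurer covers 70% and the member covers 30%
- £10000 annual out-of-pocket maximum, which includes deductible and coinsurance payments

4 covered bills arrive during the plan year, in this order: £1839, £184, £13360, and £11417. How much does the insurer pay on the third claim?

£8608.60

Claim 1 — £1839: fully absorbed by the deductible. Cost to member: £1839. OOP to date £1839. Plan pays £1839 − £1839 = £0.
Claim 2 — £184: all of it applies to the deductible. Cost to member: £184. OOP to date £2023. Insurer: £184 − £184 = £0.
Claim 3 — £13360: £1062 to deductible, leaving £12298; 30% of £12298 = £3689.40. Member owes £4751.40 (running OOP £6774.40). Plan pays £13360 − £4751.40 = £8608.60.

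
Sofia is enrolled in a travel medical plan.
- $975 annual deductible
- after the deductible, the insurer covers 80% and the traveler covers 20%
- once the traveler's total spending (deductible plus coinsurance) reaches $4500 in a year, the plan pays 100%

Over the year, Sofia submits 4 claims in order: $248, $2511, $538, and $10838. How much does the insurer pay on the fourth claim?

$8670.40

#1 ($248): fully absorbed by the deductible. Traveler pays $248; OOP now $248. Insurer: $248 − $248 = $0.
#2 ($2511): deductible takes $727, $1784 remains; 20% of $1784 = $356.80. Traveler owes $1083.80 (running OOP $1331.80). Plan pays $2511 − $1083.80 = $1427.20.
#3 ($538): 20% coinsurance on $538 = $107.60. Traveler owes $107.60 (running OOP $1439.40). Plan pays $538 − $107.60 = $430.40.
#4 ($10838): deductible already satisfied, so traveler's share is 20% × $10838 = $2167.60. Cost to traveler: $2167.60. OOP to date $3607. Insurer: $10838 − $2167.60 = $8670.40.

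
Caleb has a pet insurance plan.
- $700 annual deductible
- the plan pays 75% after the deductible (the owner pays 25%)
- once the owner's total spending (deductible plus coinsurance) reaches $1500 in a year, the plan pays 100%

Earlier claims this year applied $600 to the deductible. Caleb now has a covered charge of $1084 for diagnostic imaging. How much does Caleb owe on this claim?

$346

Deductible still to meet: $700 − $600 = $100.
That leaves $1084 − $100 = $984 for coinsurance.
Owner's 25% share of $984 is $246.
Owner responsibility before any cap: $100 + $246 = $346.
Year-to-date out-of-pocket becomes $600 + $346 = $946, still under the $1500 maximum, so no cap applies.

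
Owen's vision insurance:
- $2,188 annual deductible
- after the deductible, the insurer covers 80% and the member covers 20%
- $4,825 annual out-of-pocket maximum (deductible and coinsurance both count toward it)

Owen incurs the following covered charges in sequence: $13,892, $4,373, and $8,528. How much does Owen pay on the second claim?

$296.20

#1 ($13,892): deductible takes $2,188, $11,704 remains; member's 20% is $2,340.80. Member owes $4,528.80 (running OOP $4,528.80).
#2 ($4,373): deductible already satisfied, so member's share is 20% × $4,373 = $874.60. OOP would hit $5,403.40 > $4,825, so the cap limits the member to $4,825 − $4,528.80 = $296.20.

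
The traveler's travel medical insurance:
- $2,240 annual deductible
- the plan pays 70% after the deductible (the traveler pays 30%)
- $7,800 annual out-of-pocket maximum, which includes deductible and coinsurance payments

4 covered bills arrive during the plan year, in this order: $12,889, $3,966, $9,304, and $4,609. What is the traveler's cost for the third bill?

#1 ($12,889): $2,240 finishes the deductible; $10,649 goes to coinsurance; coinsurance $10,649 × 30% = $3,194.70. Traveler owes $5,434.70 (running OOP $5,434.70).
#2 ($3,966): 30% coinsurance on $3,966 = $1,189.80. Cost to traveler: $1,189.80. OOP to date $6,624.50.
#3 ($9,304): 30% coinsurance on $9,304 = $2,791.20. Adding that to $6,624.50 gives $9,415.70, past the $7,800 cap; traveler pays only $7,800 − $6,624.50 = $1,175.50.

$1,175.50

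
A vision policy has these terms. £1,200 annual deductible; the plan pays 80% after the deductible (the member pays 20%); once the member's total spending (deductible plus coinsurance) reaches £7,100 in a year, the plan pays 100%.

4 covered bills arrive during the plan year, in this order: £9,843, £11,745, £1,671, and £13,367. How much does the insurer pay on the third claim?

Claim 1 — £9,843: £1,200 to deductible, leaving £8,643; member's 20% is £1,728.60. Member pays £2,928.60; OOP now £2,928.60. Insurer: £9,843 − £2,928.60 = £6,914.40.
Claim 2 — £11,745: 20% coinsurance on £11,745 = £2,349. Cost to member: £2,349. OOP to date £5,277.60. Plan pays £11,745 − £2,349 = £9,396.
Claim 3 — £1,671: deductible met; 20% of £1,671 = £334.20. Member pays £334.20; OOP now £5,611.80. Insurer: £1,671 − £334.20 = £1,336.80.

£1,336.80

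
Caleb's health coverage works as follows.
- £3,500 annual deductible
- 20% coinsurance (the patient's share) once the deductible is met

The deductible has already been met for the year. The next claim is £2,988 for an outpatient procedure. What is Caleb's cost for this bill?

The deductible is already satisfied, so the full bill goes to coinsurance.
20% of £2,988 = £597.60 falls to the patient.

£597.60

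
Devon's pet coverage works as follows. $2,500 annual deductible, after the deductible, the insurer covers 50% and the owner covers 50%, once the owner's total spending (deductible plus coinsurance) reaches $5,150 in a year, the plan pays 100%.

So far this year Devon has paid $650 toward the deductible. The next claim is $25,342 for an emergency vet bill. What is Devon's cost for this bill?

Deductible still to meet: $2,500 − $650 = $1,850.
After the $1,850 deductible portion, $25,342 − $1,850 = $23,492 is subject to coinsurance.
Owner's 50% share of $23,492 is $11,746.
So the owner owes $1,850 + $11,746 = $13,596 before any cap.
That would bring total out-of-pocket to $14,246, past the $5,150 cap. The owner is capped at $5,150 − $650 = $4,500 on this claim.

$4,500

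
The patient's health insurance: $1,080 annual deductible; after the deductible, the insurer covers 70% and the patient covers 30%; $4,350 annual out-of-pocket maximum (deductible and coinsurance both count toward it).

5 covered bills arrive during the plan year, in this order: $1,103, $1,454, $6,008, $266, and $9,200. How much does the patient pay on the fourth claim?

$79.80

#1 ($1,103): $1,080 finishes the deductible; $23 goes to coinsurance; patient's 30% is $6.90. Cost to patient: $1,086.90. OOP to date $1,086.90.
#2 ($1,454): 30% coinsurance on $1,454 = $436.20. Patient pays $436.20; OOP now $1,523.10.
#3 ($6,008): 30% coinsurance on $6,008 = $1,802.40. Patient pays $1,802.40; OOP now $3,325.50.
#4 ($266): deductible met; 30% of $266 = $79.80. Cost to patient: $79.80. OOP to date $3,405.30.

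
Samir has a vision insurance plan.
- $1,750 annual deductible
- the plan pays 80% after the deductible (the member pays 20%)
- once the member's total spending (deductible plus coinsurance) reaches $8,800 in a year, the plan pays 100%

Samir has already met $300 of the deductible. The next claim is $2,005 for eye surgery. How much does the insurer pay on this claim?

$444

Deductible still to meet: $1,750 − $300 = $1,450.
That leaves $2,005 − $1,450 = $555 for coinsurance.
Coinsurance: $555 × 20% = $111.
That puts the member's cost at $1,450 + $111 = $1,561 before any cap.
Total out-of-pocket so far would be $300 + $1,561 = $1,861, below the $8,800 cap — no reduction.
The plan picks up $2,005 − $1,561 = $444.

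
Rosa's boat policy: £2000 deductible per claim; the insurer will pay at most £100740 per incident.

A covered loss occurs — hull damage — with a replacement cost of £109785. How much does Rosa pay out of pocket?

£9045

After the deductible, £109785 − £2000 = £107785 remains.
£107785 exceeds the £100740 limit, so the insurer pays the limit: £100740.
Owner's share is the uncovered remainder: £109785 − £100740 = £9045.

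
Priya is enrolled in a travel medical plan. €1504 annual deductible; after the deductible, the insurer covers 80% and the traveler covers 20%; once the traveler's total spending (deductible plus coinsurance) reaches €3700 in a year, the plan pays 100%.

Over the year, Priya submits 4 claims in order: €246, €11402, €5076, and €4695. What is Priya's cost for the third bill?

Claim 1 — €246: fully absorbed by the deductible. Traveler owes €246 (running OOP €246).
Claim 2 — €11402: €1258 to deductible, leaving €10144; traveler's 20% is €2028.80. Traveler owes €3286.80 (running OOP €3532.80).
Claim 3 — €5076: deductible already satisfied, so traveler's share is 20% × €5076 = €1015.20. Adding that to €3532.80 gives €4548, past the €3700 cap; traveler pays only €3700 − €3532.80 = €167.20.

€167.20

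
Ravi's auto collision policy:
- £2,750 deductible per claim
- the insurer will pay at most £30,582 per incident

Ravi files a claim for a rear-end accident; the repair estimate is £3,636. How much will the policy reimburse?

£886

After the deductible, £3,636 − £2,750 = £886 remains.
£886 is within the £30,582 limit, so the insurer pays £886.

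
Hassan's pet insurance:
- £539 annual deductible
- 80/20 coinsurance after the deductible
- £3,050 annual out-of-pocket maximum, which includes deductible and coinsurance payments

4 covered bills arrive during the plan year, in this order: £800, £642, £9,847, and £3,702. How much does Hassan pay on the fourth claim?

£361

Claim 1 (£800): £539 to deductible, leaving £261; 20% of £261 = £52.20. Owner pays £591.20; OOP now £591.20.
Claim 2 (£642): 20% coinsurance on £642 = £128.40. Owner owes £128.40 (running OOP £719.60).
Claim 3 (£9,847): deductible already satisfied, so owner's share is 20% × £9,847 = £1,969.40. Cost to owner: £1,969.40. OOP to date £2,689.
Claim 4 (£3,702): deductible already satisfied, so owner's share is 20% × £3,702 = £740.40. OOP would hit £3,429.40 > £3,050, so the cap limits the owner to £3,050 − £2,689 = £361.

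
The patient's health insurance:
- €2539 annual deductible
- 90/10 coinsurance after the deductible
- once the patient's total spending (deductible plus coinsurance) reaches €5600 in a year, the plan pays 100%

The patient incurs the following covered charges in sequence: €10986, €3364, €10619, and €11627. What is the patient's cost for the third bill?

Claim 1 — €10986: deductible takes €2539, €8447 remains; coinsurance €8447 × 10% = €844.70. Cost to patient: €3383.70. OOP to date €3383.70.
Claim 2 — €3364: deductible already satisfied, so patient's share is 10% × €3364 = €336.40. Cost to patient: €336.40. OOP to date €3720.10.
Claim 3 — €10619: deductible met; 10% of €10619 = €1061.90. Patient pays €1061.90; OOP now €4782.

€1061.90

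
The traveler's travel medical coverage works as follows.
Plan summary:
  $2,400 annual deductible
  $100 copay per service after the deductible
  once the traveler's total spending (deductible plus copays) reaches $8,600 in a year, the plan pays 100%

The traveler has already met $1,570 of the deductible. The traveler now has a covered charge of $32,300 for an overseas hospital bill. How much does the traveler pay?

Deductible still to meet: $2,400 − $1,570 = $830.
The remaining $31,470 (= $32,300 − $830) moves to the copay.
Copay on this service: $100.
That puts the traveler's cost at $830 + $100 = $930 before any cap.
Cumulative spending $1,570 + $930 = $2,500 stays under the $8,600 maximum.

$930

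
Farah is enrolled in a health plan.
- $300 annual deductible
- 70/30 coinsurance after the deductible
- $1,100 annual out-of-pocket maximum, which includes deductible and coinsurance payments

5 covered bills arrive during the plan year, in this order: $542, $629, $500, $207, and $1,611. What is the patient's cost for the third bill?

#1 ($542): deductible takes $300, $242 remains; patient's 30% is $72.60. Patient pays $372.60; OOP now $372.60.
#2 ($629): deductible already satisfied, so patient's share is 30% × $629 = $188.70. Patient pays $188.70; OOP now $561.30.
#3 ($500): 30% coinsurance on $500 = $150. Patient pays $150; OOP now $711.30.

$150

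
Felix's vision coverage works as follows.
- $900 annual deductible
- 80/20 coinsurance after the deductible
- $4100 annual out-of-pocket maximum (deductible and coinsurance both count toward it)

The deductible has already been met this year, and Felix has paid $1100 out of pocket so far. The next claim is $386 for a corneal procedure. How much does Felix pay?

With the deductible met, the entire $386 is subject to coinsurance.
20% of $386 = $77.20 falls to the member.
Total out-of-pocket so far would be $1100 + $77.20 = $1177.20, below the $4100 cap — no reduction.

$77.20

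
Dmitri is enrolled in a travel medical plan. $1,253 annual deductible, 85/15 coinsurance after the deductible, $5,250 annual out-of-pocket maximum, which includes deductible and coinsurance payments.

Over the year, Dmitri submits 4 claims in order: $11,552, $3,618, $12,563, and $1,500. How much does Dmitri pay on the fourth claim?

Bill 1, $11,552: $1,253 to deductible, leaving $10,299; 15% of $10,299 = $1,544.85. Traveler pays $2,797.85; OOP now $2,797.85.
Bill 2, $3,618: 15% coinsurance on $3,618 = $542.70. Traveler pays $542.70; OOP now $3,340.55.
Bill 3, $12,563: 15% coinsurance on $12,563 = $1,884.45. Traveler pays $1,884.45; OOP now $5,225.
Bill 4, $1,500: deductible already satisfied, so traveler's share is 15% × $1,500 = $225. OOP would hit $5,450 > $5,250, so the cap limits the traveler to $5,250 − $5,225 = $25.

$25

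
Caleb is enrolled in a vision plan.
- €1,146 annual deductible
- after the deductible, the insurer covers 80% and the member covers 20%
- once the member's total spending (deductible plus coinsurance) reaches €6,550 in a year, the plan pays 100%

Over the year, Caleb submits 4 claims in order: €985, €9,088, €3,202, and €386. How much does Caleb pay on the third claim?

€640.40

#1 (€985): fully absorbed by the deductible. Cost to member: €985. OOP to date €985.
#2 (€9,088): €161 finishes the deductible; €8,927 goes to coinsurance; 20% of €8,927 = €1,785.40. Cost to member: €1,946.40. OOP to date €2,931.40.
#3 (€3,202): 20% coinsurance on €3,202 = €640.40. Member owes €640.40 (running OOP €3,571.80).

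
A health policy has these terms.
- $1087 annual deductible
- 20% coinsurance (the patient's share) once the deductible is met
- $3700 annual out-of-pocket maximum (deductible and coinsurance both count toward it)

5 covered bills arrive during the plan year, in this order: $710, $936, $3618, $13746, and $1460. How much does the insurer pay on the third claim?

Bill 1, $710: entire amount goes to the deductible. Cost to patient: $710. OOP to date $710. Insurer: $710 − $710 = $0.
Bill 2, $936: $377 finishes the deductible; $559 goes to coinsurance; patient's 20% is $111.80. Patient owes $488.80 (running OOP $1198.80). Plan pays $936 − $488.80 = $447.20.
Bill 3, $3618: deductible met; 20% of $3618 = $723.60. Patient owes $723.60 (running OOP $1922.40). Plan pays $3618 − $723.60 = $2894.40.

$2894.40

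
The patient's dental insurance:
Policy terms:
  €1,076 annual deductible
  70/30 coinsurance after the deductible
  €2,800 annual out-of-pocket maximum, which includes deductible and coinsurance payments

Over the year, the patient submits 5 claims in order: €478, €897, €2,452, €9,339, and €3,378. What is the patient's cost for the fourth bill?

€898.70

Bill 1, €478: entire amount goes to the deductible. Patient owes €478 (running OOP €478).
Bill 2, €897: deductible takes €598, €299 remains; coinsurance €299 × 30% = €89.70. Cost to patient: €687.70. OOP to date €1,165.70.
Bill 3, €2,452: deductible met; 30% of €2,452 = €735.60. Patient pays €735.60; OOP now €1,901.30.
Bill 4, €9,339: 30% coinsurance on €9,339 = €2,801.70. That would push OOP to €4,703, over the €2,800 cap, so patient pays €2,800 − €1,901.30 = €898.70.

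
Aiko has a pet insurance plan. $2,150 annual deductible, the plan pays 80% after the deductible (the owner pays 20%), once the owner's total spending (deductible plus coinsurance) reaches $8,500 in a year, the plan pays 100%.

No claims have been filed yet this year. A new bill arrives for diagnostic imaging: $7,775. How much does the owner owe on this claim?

Deductible not yet touched, so the first $2,150 of the bill goes to the deductible.
That leaves $7,775 − $2,150 = $5,625 for coinsurance.
Owner's 20% share of $5,625 is $1,125.
So the owner owes $2,150 + $1,125 = $3,275 before any cap.
Year-to-date out-of-pocket becomes $0 + $3,275 = $3,275, still under the $8,500 maximum, so no cap applies.

$3,275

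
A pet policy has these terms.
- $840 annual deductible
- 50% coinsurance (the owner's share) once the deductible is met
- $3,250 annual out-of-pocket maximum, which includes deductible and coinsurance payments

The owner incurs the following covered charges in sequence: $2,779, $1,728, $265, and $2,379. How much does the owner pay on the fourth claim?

$444

#1 ($2,779): $840 finishes the deductible; $1,939 goes to coinsurance; owner's 50% is $969.50. Owner pays $1,809.50; OOP now $1,809.50.
#2 ($1,728): 50% coinsurance on $1,728 = $864. Cost to owner: $864. OOP to date $2,673.50.
#3 ($265): deductible already satisfied, so owner's share is 50% × $265 = $132.50. Cost to owner: $132.50. OOP to date $2,806.
#4 ($2,379): 50% coinsurance on $2,379 = $1,189.50. That would push OOP to $3,995.50, over the $3,250 cap, so owner pays $3,250 − $2,806 = $444.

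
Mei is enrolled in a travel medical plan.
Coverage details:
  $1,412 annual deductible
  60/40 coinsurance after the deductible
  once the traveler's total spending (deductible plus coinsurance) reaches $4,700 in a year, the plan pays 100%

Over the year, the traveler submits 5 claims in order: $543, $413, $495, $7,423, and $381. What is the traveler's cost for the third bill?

$471.60

Claim 1 — $543: fully absorbed by the deductible. Traveler pays $543; OOP now $543.
Claim 2 — $413: fully absorbed by the deductible. Traveler pays $413; OOP now $956.
Claim 3 — $495: $456 finishes the deductible; $39 goes to coinsurance; coinsurance $39 × 40% = $15.60. Traveler owes $471.60 (running OOP $1,427.60).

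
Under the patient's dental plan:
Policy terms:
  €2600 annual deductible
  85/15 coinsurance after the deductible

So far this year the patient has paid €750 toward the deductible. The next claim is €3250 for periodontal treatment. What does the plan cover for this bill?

Remaining deductible: €2600 − €750 = €1850.
After the €1850 deductible portion, €3250 − €1850 = €1400 is subject to coinsurance.
Patient's 15% share of €1400 is €210.
Patient responsibility: €1850 + €210 = €2060.
The insurer covers the remainder: €3250 − €2060 = €1190.

€1190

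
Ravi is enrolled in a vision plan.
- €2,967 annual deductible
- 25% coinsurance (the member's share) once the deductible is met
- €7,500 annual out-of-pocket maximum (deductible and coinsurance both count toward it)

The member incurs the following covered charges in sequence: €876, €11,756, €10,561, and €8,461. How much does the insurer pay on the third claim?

€8,444.25

Claim 1 (€876): fully absorbed by the deductible. Cost to member: €876. OOP to date €876. Insurer: €876 − €876 = €0.
Claim 2 (€11,756): €2,091 to deductible, leaving €9,665; member's 25% is €2,416.25. Cost to member: €4,507.25. OOP to date €5,383.25. Insurer: €11,756 − €4,507.25 = €7,248.75.
Claim 3 (€10,561): deductible already satisfied, so member's share is 25% × €10,561 = €2,640.25. That would push OOP to €8,023.50, over the €7,500 cap, so member pays €7,500 − €5,383.25 = €2,116.75. Plan pays €10,561 − €2,116.75 = €8,444.25.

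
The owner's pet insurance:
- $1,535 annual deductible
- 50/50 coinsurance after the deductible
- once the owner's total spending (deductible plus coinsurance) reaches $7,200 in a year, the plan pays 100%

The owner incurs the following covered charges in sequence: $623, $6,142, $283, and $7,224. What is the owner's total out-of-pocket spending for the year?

$7,200

#1 ($623): entire amount goes to the deductible. Cost to owner: $623. OOP to date $623.
#2 ($6,142): deductible takes $912, $5,230 remains; 50% of $5,230 = $2,615. Cost to owner: $3,527. OOP to date $4,150.
#3 ($283): deductible met; 50% of $283 = $141.50. Owner owes $141.50 (running OOP $4,291.50).
#4 ($7,224): deductible already satisfied, so owner's share is 50% × $7,224 = $3,612. Adding that to $4,291.50 gives $7,903.50, past the $7,200 cap; owner pays only $7,200 − $4,291.50 = $2,908.50.
Total paid by the owner: $623 + $3,527 + $141.50 + $2,908.50 = $7,200.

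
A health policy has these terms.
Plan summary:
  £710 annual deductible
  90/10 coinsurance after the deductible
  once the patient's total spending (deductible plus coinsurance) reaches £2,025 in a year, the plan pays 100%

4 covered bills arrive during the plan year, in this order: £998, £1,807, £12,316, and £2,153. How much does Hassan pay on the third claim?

#1 (£998): £710 finishes the deductible; £288 goes to coinsurance; 10% of £288 = £28.80. Patient owes £738.80 (running OOP £738.80).
#2 (£1,807): deductible met; 10% of £1,807 = £180.70. Patient owes £180.70 (running OOP £919.50).
#3 (£12,316): 10% coinsurance on £12,316 = £1,231.60. OOP would hit £2,151.10 > £2,025, so the cap limits the patient to £2,025 − £919.50 = £1,105.50.

£1,105.50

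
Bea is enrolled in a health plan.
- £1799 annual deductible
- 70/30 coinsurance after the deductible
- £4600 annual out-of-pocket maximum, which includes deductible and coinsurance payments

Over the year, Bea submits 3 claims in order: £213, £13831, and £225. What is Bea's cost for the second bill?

£4387

Claim 1 (£213): all of it applies to the deductible. Patient pays £213; OOP now £213.
Claim 2 (£13831): £1586 finishes the deductible; £12245 goes to coinsurance; 30% of £12245 = £3673.50. Deductible plus coinsurance: £1586 + £3673.50 = £5259.50. OOP would hit £5472.50 > £4600, so the cap limits the patient to £4600 − £213 = £4387.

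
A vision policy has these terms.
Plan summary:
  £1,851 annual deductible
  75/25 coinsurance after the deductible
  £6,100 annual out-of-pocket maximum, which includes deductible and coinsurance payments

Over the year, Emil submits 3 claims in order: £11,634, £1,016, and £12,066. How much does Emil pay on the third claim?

Bill 1, £11,634: £1,851 finishes the deductible; £9,783 goes to coinsurance; member's 25% is £2,445.75. Member owes £4,296.75 (running OOP £4,296.75).
Bill 2, £1,016: deductible met; 25% of £1,016 = £254. Cost to member: £254. OOP to date £4,550.75.
Bill 3, £12,066: deductible met; 25% of £12,066 = £3,016.50. Adding that to £4,550.75 gives £7,567.25, past the £6,100 cap; member pays only £6,100 − £4,550.75 = £1,549.25.

£1,549.25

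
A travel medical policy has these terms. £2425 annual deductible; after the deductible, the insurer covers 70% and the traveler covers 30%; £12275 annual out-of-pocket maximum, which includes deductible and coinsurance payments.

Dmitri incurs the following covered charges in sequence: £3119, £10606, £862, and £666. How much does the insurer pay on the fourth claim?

£466.20

#1 (£3119): £2425 to deductible, leaving £694; 30% of £694 = £208.20. Traveler owes £2633.20 (running OOP £2633.20). Insurer: £3119 − £2633.20 = £485.80.
#2 (£10606): 30% coinsurance on £10606 = £3181.80. Cost to traveler: £3181.80. OOP to date £5815. Plan pays £10606 − £3181.80 = £7424.20.
#3 (£862): deductible already satisfied, so traveler's share is 30% × £862 = £258.60. Traveler pays £258.60; OOP now £6073.60. Insurer: £862 − £258.60 = £603.40.
#4 (£666): 30% coinsurance on £666 = £199.80. Cost to traveler: £199.80. OOP to date £6273.40. Insurer: £666 − £199.80 = £466.20.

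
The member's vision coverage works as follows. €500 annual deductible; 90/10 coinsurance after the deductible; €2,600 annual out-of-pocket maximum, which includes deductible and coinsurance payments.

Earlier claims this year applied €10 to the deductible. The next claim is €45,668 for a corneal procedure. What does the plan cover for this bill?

€43,078

€10 of the €500 deductible is already met, leaving €490.
That leaves €45,668 − €490 = €45,178 for coinsurance.
10% of €45,178 = €4,517.80 falls to the member.
Member responsibility before any cap: €490 + €4,517.80 = €5,007.80.
Adding €5,007.80 to the €10 already spent would give €5,017.80, which exceeds the €2,600 cap; the member pays just €2,600 − €10 = €2,590.
Insurer pays the balance: €45,668 − €2,590 = €43,078.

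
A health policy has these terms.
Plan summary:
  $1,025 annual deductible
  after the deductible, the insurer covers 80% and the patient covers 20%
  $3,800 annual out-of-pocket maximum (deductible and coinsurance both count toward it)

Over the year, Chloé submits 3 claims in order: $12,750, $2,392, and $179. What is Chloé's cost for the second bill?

$430

#1 ($12,750): $1,025 finishes the deductible; $11,725 goes to coinsurance; 20% of $11,725 = $2,345. Patient owes $3,370 (running OOP $3,370).
#2 ($2,392): deductible met; 20% of $2,392 = $478.40. That would push OOP to $3,848.40, over the $3,800 cap, so patient pays $3,800 − $3,370 = $430.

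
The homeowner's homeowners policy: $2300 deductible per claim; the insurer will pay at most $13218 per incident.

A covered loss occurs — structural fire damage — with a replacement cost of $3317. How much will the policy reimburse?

After the deductible, $3317 − $2300 = $1017 remains.
$1017 is within the $13218 limit, so the insurer pays $1017.

$1017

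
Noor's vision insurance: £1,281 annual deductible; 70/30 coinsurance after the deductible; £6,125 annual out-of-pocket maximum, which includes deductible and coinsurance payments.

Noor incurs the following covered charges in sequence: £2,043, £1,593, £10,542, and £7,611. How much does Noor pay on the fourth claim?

£974.90

Claim 1 — £2,043: £1,281 finishes the deductible; £762 goes to coinsurance; 30% of £762 = £228.60. Member owes £1,509.60 (running OOP £1,509.60).
Claim 2 — £1,593: 30% coinsurance on £1,593 = £477.90. Member owes £477.90 (running OOP £1,987.50).
Claim 3 — £10,542: deductible met; 30% of £10,542 = £3,162.60. Member owes £3,162.60 (running OOP £5,150.10).
Claim 4 — £7,611: deductible already satisfied, so member's share is 30% × £7,611 = £2,283.30. OOP would hit £7,433.40 > £6,125, so the cap limits the member to £6,125 − £5,150.10 = £974.90.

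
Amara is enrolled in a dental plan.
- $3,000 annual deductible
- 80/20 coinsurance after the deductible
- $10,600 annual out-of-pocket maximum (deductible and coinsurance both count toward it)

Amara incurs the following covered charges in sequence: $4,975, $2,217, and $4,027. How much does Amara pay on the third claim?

Claim 1 ($4,975): $3,000 finishes the deductible; $1,975 goes to coinsurance; patient's 20% is $395. Cost to patient: $3,395. OOP to date $3,395.
Claim 2 ($2,217): deductible met; 20% of $2,217 = $443.40. Cost to patient: $443.40. OOP to date $3,838.40.
Claim 3 ($4,027): deductible met; 20% of $4,027 = $805.40. Patient owes $805.40 (running OOP $4,643.80).

$805.40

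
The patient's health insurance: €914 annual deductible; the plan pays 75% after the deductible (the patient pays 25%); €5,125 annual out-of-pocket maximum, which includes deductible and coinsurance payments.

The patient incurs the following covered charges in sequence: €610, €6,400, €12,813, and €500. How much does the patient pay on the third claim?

€2,687

Claim 1 (€610): entire amount goes to the deductible. Cost to patient: €610. OOP to date €610.
Claim 2 (€6,400): deductible takes €304, €6,096 remains; 25% of €6,096 = €1,524. Patient owes €1,828 (running OOP €2,438).
Claim 3 (€12,813): deductible met; 25% of €12,813 = €3,203.25. OOP would hit €5,641.25 > €5,125, so the cap limits the patient to €5,125 − €2,438 = €2,687.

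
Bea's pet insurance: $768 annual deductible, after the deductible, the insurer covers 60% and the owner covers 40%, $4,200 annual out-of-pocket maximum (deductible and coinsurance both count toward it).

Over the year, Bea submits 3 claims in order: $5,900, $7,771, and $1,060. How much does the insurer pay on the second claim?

#1 ($5,900): $768 to deductible, leaving $5,132; owner's 40% is $2,052.80. Owner pays $2,820.80; OOP now $2,820.80. Insurer: $5,900 − $2,820.80 = $3,079.20.
#2 ($7,771): deductible already satisfied, so owner's share is 40% × $7,771 = $3,108.40. That would push OOP to $5,929.20, over the $4,200 cap, so owner pays $4,200 − $2,820.80 = $1,379.20. Plan pays $7,771 − $1,379.20 = $6,391.80.

$6,391.80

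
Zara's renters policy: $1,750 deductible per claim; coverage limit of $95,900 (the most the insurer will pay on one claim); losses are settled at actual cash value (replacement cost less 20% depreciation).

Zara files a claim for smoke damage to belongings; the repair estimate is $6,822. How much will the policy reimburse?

$3,707.60

Actual cash value after 20% depreciation: $6,822 × 80% = $5,457.60.
Less the $1,750 deductible: $5,457.60 − $1,750 = $3,707.60.
$3,707.60 ≤ $95,900, so the limit doesn't bind; insurer pays $3,707.60.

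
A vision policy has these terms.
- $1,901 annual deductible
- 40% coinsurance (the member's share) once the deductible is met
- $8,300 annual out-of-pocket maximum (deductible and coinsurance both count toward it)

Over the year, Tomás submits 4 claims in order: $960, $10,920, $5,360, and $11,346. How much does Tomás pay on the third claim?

$2,144

#1 ($960): all of it applies to the deductible. Cost to member: $960. OOP to date $960.
#2 ($10,920): $941 finishes the deductible; $9,979 goes to coinsurance; 40% of $9,979 = $3,991.60. Member owes $4,932.60 (running OOP $5,892.60).
#3 ($5,360): deductible already satisfied, so member's share is 40% × $5,360 = $2,144. Cost to member: $2,144. OOP to date $8,036.60.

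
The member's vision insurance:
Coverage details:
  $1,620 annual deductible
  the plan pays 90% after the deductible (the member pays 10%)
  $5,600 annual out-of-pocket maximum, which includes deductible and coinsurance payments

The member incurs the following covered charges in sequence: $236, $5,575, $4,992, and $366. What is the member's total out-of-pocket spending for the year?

$2,574.90

#1 ($236): entire amount goes to the deductible. Member pays $236; OOP now $236.
#2 ($5,575): deductible takes $1,384, $4,191 remains; 10% of $4,191 = $419.10. Member owes $1,803.10 (running OOP $2,039.10).
#3 ($4,992): 10% coinsurance on $4,992 = $499.20. Member pays $499.20; OOP now $2,538.30.
#4 ($366): deductible met; 10% of $366 = $36.60. Cost to member: $36.60. OOP to date $2,574.90.
Total paid by the member: $236 + $1,803.10 + $499.20 + $36.60 = $2,574.90.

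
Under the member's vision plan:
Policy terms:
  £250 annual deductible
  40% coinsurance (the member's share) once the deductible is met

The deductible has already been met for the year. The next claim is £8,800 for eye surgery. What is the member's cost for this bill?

With the deductible met, the entire £8,800 is subject to coinsurance.
40% of £8,800 = £3,520 falls to the member.

£3,520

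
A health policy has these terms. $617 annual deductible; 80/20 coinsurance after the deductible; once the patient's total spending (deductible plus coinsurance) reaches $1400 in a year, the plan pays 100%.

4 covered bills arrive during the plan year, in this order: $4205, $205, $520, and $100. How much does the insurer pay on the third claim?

$495.60

Claim 1 — $4205: deductible takes $617, $3588 remains; coinsurance $3588 × 20% = $717.60. Patient pays $1334.60; OOP now $1334.60. Plan pays $4205 − $1334.60 = $2870.40.
Claim 2 — $205: 20% coinsurance on $205 = $41. Patient pays $41; OOP now $1375.60. Plan pays $205 − $41 = $164.
Claim 3 — $520: 20% coinsurance on $520 = $104. Adding that to $1375.60 gives $1479.60, past the $1400 cap; patient pays only $1400 − $1375.60 = $24.40. Plan pays $520 − $24.40 = $495.60.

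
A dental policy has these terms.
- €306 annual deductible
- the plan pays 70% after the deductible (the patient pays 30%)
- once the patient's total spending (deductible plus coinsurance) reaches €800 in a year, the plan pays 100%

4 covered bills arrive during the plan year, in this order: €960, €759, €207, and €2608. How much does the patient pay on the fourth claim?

Claim 1 (€960): deductible takes €306, €654 remains; coinsurance €654 × 30% = €196.20. Patient pays €502.20; OOP now €502.20.
Claim 2 (€759): deductible already satisfied, so patient's share is 30% × €759 = €227.70. Cost to patient: €227.70. OOP to date €729.90.
Claim 3 (€207): 30% coinsurance on €207 = €62.10. Patient pays €62.10; OOP now €792.
Claim 4 (€2608): deductible met; 30% of €2608 = €782.40. That would push OOP to €1574.40, over the €800 cap, so patient pays €800 − €792 = €8.

€8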